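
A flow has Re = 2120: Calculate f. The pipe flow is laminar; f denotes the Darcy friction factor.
Formula: f = \frac{64}{Re}
f = 64/2120 = 0.03019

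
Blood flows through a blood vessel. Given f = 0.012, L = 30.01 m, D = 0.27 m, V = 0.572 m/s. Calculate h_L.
Formula: h_L = f \frac{L}{D} \frac{V^2}{2g}
h_L = 0.012·(30.01/0.27)·0.572²/(2·9.81) = 0.02224 m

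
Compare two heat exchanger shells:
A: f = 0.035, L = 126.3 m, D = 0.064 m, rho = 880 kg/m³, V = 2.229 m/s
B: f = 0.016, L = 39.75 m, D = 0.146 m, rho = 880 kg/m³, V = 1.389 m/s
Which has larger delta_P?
delta_P(A) = 151 kPa, delta_P(B) = 3.698 kPa. Answer: A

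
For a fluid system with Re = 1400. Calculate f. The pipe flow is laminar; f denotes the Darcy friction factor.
Formula: f = \frac{64}{Re}
f = 64/1400 = 0.04571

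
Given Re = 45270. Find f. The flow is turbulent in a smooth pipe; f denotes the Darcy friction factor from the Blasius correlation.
Formula: f = \frac{0.316}{Re^{0.25}}
f = 0.316/45270^0.25 = 0.02166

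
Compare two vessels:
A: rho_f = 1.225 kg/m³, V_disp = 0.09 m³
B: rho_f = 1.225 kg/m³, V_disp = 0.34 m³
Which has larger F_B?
F_B(A) = 1.082 N, F_B(B) = 4.086 N. Answer: B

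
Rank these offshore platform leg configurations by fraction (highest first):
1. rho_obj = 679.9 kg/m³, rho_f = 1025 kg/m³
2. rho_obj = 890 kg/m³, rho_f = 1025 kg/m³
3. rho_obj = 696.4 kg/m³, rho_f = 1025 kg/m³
Case 1: fraction = 0.6633
Case 2: fraction = 0.8683
Case 3: fraction = 0.6794
Ranking (highest first): 2, 3, 1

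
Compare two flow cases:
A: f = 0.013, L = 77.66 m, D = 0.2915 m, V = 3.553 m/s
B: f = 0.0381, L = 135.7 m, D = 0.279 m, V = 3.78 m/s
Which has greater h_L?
h_L(A) = 2.228 m, h_L(B) = 13.5 m. Answer: B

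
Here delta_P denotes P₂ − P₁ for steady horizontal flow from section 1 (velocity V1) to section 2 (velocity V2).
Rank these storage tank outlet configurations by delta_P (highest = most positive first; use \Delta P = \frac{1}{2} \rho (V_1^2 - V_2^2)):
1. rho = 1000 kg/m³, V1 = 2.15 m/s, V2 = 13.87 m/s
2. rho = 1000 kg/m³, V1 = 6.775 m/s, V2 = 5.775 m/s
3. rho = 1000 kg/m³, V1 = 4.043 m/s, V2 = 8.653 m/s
Case 1: delta_P = -93.88 kPa
Case 2: delta_P = 6.275 kPa
Case 3: delta_P = -29.26 kPa
Ranking (highest first): 2, 3, 1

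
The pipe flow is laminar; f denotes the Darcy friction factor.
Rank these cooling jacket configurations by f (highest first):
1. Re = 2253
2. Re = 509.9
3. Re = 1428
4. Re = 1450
Case 1: f = 0.02841
Case 2: f = 0.1255
Case 3: f = 0.04482
Case 4: f = 0.04414
Ranking (highest first): 2, 3, 4, 1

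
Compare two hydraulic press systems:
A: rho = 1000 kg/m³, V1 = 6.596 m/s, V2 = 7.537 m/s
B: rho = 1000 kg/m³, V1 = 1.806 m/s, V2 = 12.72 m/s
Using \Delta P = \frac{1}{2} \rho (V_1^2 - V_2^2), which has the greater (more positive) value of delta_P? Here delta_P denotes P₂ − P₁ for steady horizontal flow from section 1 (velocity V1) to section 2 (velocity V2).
delta_P(A) = -6.65 kPa, delta_P(B) = -79.27 kPa. Answer: A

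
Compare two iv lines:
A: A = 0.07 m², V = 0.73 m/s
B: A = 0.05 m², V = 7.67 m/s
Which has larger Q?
Q(A) = 51.1 L/s, Q(B) = 383.5 L/s. Answer: B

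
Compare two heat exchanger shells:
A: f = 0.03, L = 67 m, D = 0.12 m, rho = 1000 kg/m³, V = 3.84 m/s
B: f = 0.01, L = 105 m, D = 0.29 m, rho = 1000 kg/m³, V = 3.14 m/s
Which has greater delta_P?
delta_P(A) = 123.5 kPa, delta_P(B) = 17.85 kPa. Answer: A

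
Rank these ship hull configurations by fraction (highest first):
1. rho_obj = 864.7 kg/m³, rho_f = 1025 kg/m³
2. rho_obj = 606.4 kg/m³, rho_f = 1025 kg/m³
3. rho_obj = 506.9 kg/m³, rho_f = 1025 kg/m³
Case 1: fraction = 0.8436
Case 2: fraction = 0.5916
Case 3: fraction = 0.4945
Ranking (highest first): 1, 2, 3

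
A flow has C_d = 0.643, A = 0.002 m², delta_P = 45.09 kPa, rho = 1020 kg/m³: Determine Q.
Formula: Q = C_d A \sqrt{\frac{2 \Delta P}{\rho}}
Q = 0.643·0.002·√(2·(45.09·1000)/1020)·1000 = 12.09 L/s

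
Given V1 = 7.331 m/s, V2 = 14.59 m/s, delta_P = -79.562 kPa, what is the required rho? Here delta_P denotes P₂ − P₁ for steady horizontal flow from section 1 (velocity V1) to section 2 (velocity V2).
Formula: \Delta P = \frac{1}{2} \rho (V_1^2 - V_2^2)
Substituting knowns: -79.562 = 0.5·rho·(7.331² − 14.59²)/1000
Solving for rho: rho = 2·(-79.562·1000)/(7.331² − 14.59²) = 1000 kg/m³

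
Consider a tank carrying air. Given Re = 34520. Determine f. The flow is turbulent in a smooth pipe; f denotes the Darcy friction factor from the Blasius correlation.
Formula: f = \frac{0.316}{Re^{0.25}}
f = 0.316/34520^0.25 = 0.02318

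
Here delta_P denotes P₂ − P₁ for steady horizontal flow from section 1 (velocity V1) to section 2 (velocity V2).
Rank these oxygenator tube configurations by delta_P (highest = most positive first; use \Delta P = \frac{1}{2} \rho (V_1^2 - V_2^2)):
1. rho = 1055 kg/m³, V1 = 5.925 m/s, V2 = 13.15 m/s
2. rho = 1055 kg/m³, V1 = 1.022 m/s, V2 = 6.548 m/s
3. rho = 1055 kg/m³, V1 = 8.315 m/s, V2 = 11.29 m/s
Case 1: delta_P = -72.7 kPa
Case 2: delta_P = -22.07 kPa
Case 3: delta_P = -30.77 kPa
Ranking (highest first): 2, 3, 1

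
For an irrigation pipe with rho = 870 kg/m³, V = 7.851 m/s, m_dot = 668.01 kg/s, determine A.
Formula: \dot{m} = \rho A V
Substituting knowns: 668.01 = 870·A·7.851
Solving for A: A = 668.01/(870·7.851) = 0.0978 m²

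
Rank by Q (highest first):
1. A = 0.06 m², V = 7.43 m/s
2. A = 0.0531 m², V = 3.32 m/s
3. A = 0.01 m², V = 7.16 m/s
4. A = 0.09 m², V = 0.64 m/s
Case 1: Q = 445.8 L/s
Case 2: Q = 176.3 L/s
Case 3: Q = 71.6 L/s
Case 4: Q = 57.6 L/s
Ranking (highest first): 1, 2, 3, 4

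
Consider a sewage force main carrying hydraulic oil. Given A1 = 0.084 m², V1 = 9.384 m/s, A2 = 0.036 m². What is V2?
Formula: V_2 = \frac{A_1 V_1}{A_2}
V2 = 0.084·9.384/0.036 = 21.9 m/s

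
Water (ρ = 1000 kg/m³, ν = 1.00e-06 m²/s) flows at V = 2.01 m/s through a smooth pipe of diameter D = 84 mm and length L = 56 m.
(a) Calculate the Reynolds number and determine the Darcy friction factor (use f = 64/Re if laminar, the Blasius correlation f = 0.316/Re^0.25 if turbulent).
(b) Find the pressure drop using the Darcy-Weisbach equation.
(a) Re = V·D/ν = 2.01·0.084/1.00e-06 = 168840 → turbulent (Re > 4000); f = 0.316/Re^0.25 = 0.316/168840^0.25 = 0.015589 (Blasius is strictly valid for Re ≲ 1e5; used here as the smooth-pipe estimate the problem specifies)
(b) Darcy-Weisbach: ΔP = f·(L/D)·½ρV²/1000 = 0.015589·(56/0.084)·½·1000·2.01²/1000 = 20.99 kPa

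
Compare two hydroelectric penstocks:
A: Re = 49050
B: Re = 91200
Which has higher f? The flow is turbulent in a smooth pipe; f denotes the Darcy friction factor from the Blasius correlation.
f(A) = 0.02123, f(B) = 0.01818. Answer: A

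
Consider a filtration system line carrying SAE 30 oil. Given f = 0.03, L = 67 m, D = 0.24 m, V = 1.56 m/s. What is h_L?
Formula: h_L = f \frac{L}{D} \frac{V^2}{2g}
h_L = 0.03·(67/0.24)·1.56²/(2·9.81) = 1.039 m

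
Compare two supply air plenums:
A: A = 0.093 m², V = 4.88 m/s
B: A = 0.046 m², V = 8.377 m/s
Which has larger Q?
Q(A) = 453.8 L/s, Q(B) = 385.3 L/s. Answer: A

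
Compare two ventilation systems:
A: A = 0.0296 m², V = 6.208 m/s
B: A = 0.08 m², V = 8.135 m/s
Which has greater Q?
Q(A) = 183.8 L/s, Q(B) = 650.8 L/s. Answer: B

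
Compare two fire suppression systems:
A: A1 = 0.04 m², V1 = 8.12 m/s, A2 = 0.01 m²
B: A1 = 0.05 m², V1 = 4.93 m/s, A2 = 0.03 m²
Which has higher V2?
V2(A) = 32.48 m/s, V2(B) = 8.217 m/s. Answer: A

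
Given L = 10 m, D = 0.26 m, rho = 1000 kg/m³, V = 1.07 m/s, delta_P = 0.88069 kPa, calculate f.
Formula: \Delta P = f \frac{L}{D} \frac{\rho V^2}{2}
Substituting knowns: 0.88069 = f·(10/0.26)·0.5·1000·1.07²/1000
Solving for f: f = (0.88069·1000)/((10/0.26)·0.5·1000·1.07²) = 0.04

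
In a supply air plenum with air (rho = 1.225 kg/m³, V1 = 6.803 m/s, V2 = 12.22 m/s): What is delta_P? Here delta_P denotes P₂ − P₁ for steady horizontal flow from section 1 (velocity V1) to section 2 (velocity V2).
Formula: \Delta P = \frac{1}{2} \rho (V_1^2 - V_2^2)
delta_P = 0.5·1.225·(6.803² − 12.22²)/1000 = -0.06312 kPa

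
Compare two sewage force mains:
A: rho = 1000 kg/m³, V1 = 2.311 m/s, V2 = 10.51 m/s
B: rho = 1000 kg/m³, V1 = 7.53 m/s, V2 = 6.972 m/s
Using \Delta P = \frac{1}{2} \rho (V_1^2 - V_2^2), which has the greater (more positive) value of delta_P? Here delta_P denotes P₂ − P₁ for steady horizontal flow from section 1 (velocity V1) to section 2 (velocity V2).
delta_P(A) = -52.56 kPa, delta_P(B) = 4.046 kPa. Answer: B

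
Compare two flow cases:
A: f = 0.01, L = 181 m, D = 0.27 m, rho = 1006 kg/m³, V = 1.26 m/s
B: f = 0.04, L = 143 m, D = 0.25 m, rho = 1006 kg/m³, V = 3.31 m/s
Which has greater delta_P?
delta_P(A) = 5.353 kPa, delta_P(B) = 126.1 kPa. Answer: B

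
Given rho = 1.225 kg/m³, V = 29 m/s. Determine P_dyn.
Formula: P_{dyn} = \frac{1}{2} \rho V^2
P_dyn = 0.5·1.225·29²/1000 = 0.5151 kPa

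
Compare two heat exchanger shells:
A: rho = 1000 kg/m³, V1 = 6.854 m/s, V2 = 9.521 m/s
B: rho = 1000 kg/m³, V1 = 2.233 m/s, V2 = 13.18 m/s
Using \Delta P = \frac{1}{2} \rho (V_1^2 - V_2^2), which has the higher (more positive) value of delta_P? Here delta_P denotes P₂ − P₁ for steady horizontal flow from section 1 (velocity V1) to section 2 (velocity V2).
delta_P(A) = -21.84 kPa, delta_P(B) = -84.36 kPa. Answer: A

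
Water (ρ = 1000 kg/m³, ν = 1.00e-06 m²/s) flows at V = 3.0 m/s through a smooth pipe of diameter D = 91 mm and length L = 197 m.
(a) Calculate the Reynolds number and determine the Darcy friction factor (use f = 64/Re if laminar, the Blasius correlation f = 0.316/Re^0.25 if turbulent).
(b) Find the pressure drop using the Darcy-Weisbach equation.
(a) Re = V·D/ν = 3.0·0.091/1.00e-06 = 273000 → turbulent (Re > 4000); f = 0.316/Re^0.25 = 0.316/273000^0.25 = 0.013824 (Blasius is strictly valid for Re ≲ 1e5; used here as the smooth-pipe estimate the problem specifies)
(b) Darcy-Weisbach: ΔP = f·(L/D)·½ρV²/1000 = 0.013824·(197/0.091)·½·1000·3.0²/1000 = 134.7 kPa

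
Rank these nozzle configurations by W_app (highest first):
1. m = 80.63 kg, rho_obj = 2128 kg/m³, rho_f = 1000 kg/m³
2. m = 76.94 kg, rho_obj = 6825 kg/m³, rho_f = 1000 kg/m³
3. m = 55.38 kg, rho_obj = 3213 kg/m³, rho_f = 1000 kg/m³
Case 1: W_app = 419.3 N
Case 2: W_app = 644.2 N
Case 3: W_app = 374.2 N
Ranking (highest first): 2, 1, 3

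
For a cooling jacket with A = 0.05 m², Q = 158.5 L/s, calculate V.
Formula: Q = A V
Substituting knowns: 158.5 = 0.05·V·1000
Solving for V: V = (158.5/1000)/0.05 = 3.17 m/s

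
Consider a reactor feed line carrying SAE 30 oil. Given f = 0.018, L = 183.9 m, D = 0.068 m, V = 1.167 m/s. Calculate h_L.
Formula: h_L = f \frac{L}{D} \frac{V^2}{2g}
h_L = 0.018·(183.9/0.068)·1.167²/(2·9.81) = 3.379 m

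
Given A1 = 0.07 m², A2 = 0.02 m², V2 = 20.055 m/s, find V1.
Formula: V_2 = \frac{A_1 V_1}{A_2}
Substituting knowns: 20.055 = 0.07·V1/0.02
Solving for V1: V1 = 20.055·0.02/0.07 = 5.73 m/s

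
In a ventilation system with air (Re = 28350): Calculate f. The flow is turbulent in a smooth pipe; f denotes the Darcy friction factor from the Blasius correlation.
Formula: f = \frac{0.316}{Re^{0.25}}
f = 0.316/28350^0.25 = 0.02435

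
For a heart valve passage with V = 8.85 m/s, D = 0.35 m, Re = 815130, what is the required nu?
Formula: Re = \frac{V D}{\nu}
Substituting knowns: 815130 = 8.85·0.35/nu
Solving for nu: nu = 8.85·0.35/815130 = 3.800e-06 m²/s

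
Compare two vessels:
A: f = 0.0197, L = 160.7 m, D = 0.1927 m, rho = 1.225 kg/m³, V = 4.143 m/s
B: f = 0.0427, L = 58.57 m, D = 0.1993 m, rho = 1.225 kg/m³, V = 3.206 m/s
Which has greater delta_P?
delta_P(A) = 0.1727 kPa, delta_P(B) = 0.079 kPa. Answer: A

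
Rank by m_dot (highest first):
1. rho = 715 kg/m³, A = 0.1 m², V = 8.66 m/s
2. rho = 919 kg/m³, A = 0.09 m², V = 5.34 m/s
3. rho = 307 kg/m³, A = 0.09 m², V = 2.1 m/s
Case 1: m_dot = 619.2 kg/s
Case 2: m_dot = 441.7 kg/s
Case 3: m_dot = 58.02 kg/s
Ranking (highest first): 1, 2, 3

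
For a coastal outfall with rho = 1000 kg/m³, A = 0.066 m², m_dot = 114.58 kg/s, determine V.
Formula: \dot{m} = \rho A V
Substituting knowns: 114.58 = 1000·0.066·V
Solving for V: V = 114.58/(1000·0.066) = 1.736 m/s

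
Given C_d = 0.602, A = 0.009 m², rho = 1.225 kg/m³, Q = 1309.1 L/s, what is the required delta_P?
Formula: Q = C_d A \sqrt{\frac{2 \Delta P}{\rho}}
Substituting knowns: 1309.1 = 0.602·0.009·√(2·(delta_P·1000)/1.225)·1000
Solving for delta_P: delta_P = ((1309.1/1000)/(0.602·0.009))²·1.225/2/1000 = 35.76 kPa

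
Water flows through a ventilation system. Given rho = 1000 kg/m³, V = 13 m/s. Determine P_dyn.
Formula: P_{dyn} = \frac{1}{2} \rho V^2
P_dyn = 0.5·1000·13²/1000 = 84.5 kPa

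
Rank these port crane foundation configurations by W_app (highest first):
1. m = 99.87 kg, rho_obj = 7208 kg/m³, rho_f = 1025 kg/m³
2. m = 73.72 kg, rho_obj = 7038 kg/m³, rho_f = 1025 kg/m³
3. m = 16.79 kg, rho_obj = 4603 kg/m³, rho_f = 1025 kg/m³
Case 1: W_app = 840.4 N
Case 2: W_app = 617.9 N
Case 3: W_app = 128 N
Ranking (highest first): 1, 2, 3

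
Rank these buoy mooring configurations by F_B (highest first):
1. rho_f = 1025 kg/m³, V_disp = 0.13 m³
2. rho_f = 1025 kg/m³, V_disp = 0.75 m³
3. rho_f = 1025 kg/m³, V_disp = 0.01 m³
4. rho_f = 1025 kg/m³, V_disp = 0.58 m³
Case 1: F_B = 1307 N
Case 2: F_B = 7541 N
Case 3: F_B = 100.6 N
Case 4: F_B = 5832 N
Ranking (highest first): 2, 4, 1, 3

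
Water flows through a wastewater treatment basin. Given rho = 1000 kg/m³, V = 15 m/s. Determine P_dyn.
Formula: P_{dyn} = \frac{1}{2} \rho V^2
P_dyn = 0.5·1000·15²/1000 = 112.5 kPa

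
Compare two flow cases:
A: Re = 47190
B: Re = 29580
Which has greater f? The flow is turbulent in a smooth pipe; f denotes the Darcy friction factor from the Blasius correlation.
f(A) = 0.02144, f(B) = 0.0241. Answer: B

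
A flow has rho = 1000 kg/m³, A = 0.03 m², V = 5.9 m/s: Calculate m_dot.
Formula: \dot{m} = \rho A V
m_dot = 1000·0.03·5.9 = 177 kg/s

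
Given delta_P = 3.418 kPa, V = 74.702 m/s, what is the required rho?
Formula: V = \sqrt{\frac{2 \Delta P}{\rho}}
Substituting knowns: 74.702 = √(2·(3.418·1000)/rho)
Solving for rho: rho = 2·(3.418·1000)/74.702² = 1.225 kg/m³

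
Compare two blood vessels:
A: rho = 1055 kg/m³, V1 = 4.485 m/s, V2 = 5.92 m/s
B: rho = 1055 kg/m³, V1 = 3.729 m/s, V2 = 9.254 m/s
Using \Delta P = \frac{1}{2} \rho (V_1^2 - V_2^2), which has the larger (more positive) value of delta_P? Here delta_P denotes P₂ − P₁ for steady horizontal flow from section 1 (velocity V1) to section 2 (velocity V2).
delta_P(A) = -7.876 kPa, delta_P(B) = -37.84 kPa. Answer: A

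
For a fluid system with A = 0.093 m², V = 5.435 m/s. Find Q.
Formula: Q = A V
Q = 0.093·5.435·1000 = 505.5 L/s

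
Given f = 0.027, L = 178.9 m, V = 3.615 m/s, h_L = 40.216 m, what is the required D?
Formula: h_L = f \frac{L}{D} \frac{V^2}{2g}
Substituting knowns: 40.216 = 0.027·(178.9/D)·3.615²/(2·9.81)
Solving for D: D = 0.027·178.9·3.615²/(2·9.81·40.216) = 0.08 m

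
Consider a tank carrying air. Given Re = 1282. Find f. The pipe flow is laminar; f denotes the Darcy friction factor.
Formula: f = \frac{64}{Re}
f = 64/1282 = 0.04992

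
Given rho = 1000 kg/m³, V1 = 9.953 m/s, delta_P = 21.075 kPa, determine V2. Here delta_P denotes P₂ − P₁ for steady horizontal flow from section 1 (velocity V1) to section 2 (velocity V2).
Formula: \Delta P = \frac{1}{2} \rho (V_1^2 - V_2^2)
Substituting knowns: 21.075 = 0.5·1000·(9.953² − V2²)/1000
Solving for V2: V2 = √(9.953² − 2·(21.075·1000)/1000) = 7.544 m/s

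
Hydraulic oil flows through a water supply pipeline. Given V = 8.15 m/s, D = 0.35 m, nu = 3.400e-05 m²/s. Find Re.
Formula: Re = \frac{V D}{\nu}
Re = 8.15·0.35/3.400e-05 = 83897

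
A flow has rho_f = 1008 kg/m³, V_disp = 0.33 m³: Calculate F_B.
Formula: F_B = \rho_f g V_{disp}
F_B = 1008·9.81·0.33 = 3263 N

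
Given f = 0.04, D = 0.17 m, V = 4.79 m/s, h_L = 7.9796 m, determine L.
Formula: h_L = f \frac{L}{D} \frac{V^2}{2g}
Substituting knowns: 7.9796 = 0.04·(L/0.17)·4.79²/(2·9.81)
Solving for L: L = 7.9796·2·9.81·0.17/(0.04·4.79²) = 29 m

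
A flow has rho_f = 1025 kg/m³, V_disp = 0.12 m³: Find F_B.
Formula: F_B = \rho_f g V_{disp}
F_B = 1025·9.81·0.12 = 1207 N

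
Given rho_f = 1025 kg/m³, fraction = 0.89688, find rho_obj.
Formula: f_{sub} = \frac{\rho_{obj}}{\rho_f}
Substituting knowns: 0.89688 = rho_obj/1025
Solving for rho_obj: rho_obj = 0.89688·1025 = 919.3 kg/m³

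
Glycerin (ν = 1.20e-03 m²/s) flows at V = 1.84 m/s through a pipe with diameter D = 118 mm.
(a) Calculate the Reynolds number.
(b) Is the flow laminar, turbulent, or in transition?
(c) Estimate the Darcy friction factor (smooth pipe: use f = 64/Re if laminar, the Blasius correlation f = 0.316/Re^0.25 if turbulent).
(a) Re = V·D/ν = 1.84·0.118/1.20e-03 = 180.93
(b) Flow regime: laminar (Re < 2300)
(c) Friction factor: f = 64/Re = 64/180.93 = 0.3537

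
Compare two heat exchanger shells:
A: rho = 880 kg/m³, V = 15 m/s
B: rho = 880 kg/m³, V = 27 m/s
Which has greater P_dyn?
P_dyn(A) = 99 kPa, P_dyn(B) = 320.8 kPa. Answer: B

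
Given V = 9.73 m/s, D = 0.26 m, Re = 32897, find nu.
Formula: Re = \frac{V D}{\nu}
Substituting knowns: 32897 = 9.73·0.26/nu
Solving for nu: nu = 9.73·0.26/32897 = 7.690e-05 m²/s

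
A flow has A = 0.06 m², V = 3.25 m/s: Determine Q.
Formula: Q = A V
Q = 0.06·3.25·1000 = 195 L/s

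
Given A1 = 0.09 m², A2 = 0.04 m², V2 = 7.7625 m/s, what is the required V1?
Formula: V_2 = \frac{A_1 V_1}{A_2}
Substituting knowns: 7.7625 = 0.09·V1/0.04
Solving for V1: V1 = 7.7625·0.04/0.09 = 3.45 m/s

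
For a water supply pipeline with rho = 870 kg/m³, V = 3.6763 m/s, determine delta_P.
Formula: V = \sqrt{\frac{2 \Delta P}{\rho}}
Substituting knowns: 3.6763 = √(2·(delta_P·1000)/870)
Solving for delta_P: delta_P = 3.6763²·870/2/1000 = 5.879 kPa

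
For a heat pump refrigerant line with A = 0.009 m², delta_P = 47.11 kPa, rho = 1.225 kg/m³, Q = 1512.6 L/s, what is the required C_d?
Formula: Q = C_d A \sqrt{\frac{2 \Delta P}{\rho}}
Substituting knowns: 1512.6 = C_d·0.009·√(2·(47.11·1000)/1.225)·1000
Solving for C_d: C_d = (1512.6/1000)/(0.009·√(2·(47.11·1000)/1.225)) = 0.606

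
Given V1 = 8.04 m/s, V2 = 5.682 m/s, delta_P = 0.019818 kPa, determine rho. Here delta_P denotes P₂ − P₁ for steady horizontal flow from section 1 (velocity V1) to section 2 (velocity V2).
Formula: \Delta P = \frac{1}{2} \rho (V_1^2 - V_2^2)
Substituting knowns: 0.019818 = 0.5·rho·(8.04² − 5.682²)/1000
Solving for rho: rho = 2·(0.019818·1000)/(8.04² − 5.682²) = 1.225 kg/m³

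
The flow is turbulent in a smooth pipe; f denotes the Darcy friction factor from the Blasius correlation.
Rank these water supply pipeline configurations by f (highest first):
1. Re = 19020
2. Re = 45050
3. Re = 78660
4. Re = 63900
Case 1: f = 0.02691
Case 2: f = 0.02169
Case 3: f = 0.01887
Case 4: f = 0.01988
Ranking (highest first): 1, 2, 4, 3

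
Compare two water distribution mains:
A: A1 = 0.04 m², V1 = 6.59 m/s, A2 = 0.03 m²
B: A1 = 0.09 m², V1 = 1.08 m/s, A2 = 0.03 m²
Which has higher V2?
V2(A) = 8.787 m/s, V2(B) = 3.24 m/s. Answer: A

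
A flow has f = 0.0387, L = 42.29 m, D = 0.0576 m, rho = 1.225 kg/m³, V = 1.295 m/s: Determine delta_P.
Formula: \Delta P = f \frac{L}{D} \frac{\rho V^2}{2}
delta_P = 0.0387·(42.29/0.0576)·0.5·1.225·1.295²/1000 = 0.02919 kPa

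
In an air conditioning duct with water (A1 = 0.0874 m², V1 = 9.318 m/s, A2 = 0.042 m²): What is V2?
Formula: V_2 = \frac{A_1 V_1}{A_2}
V2 = 0.0874·9.318/0.042 = 19.39 m/s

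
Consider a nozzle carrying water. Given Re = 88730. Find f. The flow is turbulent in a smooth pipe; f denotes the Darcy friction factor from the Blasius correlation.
Formula: f = \frac{0.316}{Re^{0.25}}
f = 0.316/88730^0.25 = 0.01831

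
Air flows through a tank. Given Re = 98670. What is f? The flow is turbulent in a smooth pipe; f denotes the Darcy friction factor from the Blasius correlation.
Formula: f = \frac{0.316}{Re^{0.25}}
f = 0.316/98670^0.25 = 0.01783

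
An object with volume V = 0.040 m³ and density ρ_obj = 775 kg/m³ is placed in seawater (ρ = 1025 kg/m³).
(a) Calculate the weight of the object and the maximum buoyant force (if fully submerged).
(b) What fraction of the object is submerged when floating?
(a) W=rho_obj*g*V=775*9.81*0.040=304.1 N; F_B(max)=rho*g*V=1025*9.81*0.040=402.2 N
(b) Floating fraction=rho_obj/rho=775/1025=0.756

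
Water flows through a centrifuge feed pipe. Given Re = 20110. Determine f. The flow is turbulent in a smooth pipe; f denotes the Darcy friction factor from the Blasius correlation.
Formula: f = \frac{0.316}{Re^{0.25}}
f = 0.316/20110^0.25 = 0.02654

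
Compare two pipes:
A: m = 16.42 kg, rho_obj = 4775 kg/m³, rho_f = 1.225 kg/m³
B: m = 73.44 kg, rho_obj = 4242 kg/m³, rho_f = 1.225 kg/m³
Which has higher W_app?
W_app(A) = 161 N, W_app(B) = 720.2 N. Answer: B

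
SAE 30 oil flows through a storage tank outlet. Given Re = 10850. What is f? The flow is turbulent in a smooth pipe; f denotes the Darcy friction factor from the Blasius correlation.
Formula: f = \frac{0.316}{Re^{0.25}}
f = 0.316/10850^0.25 = 0.03096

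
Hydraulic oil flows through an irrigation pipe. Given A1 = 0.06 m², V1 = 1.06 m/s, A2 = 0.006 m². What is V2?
Formula: V_2 = \frac{A_1 V_1}{A_2}
V2 = 0.06·1.06/0.006 = 10.6 m/s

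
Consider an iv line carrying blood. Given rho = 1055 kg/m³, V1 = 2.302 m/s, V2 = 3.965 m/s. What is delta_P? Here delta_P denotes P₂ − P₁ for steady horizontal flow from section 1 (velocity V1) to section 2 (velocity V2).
Formula: \Delta P = \frac{1}{2} \rho (V_1^2 - V_2^2)
delta_P = 0.5·1055·(2.302² − 3.965²)/1000 = -5.498 kPa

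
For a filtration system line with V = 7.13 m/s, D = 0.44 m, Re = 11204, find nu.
Formula: Re = \frac{V D}{\nu}
Substituting knowns: 11204 = 7.13·0.44/nu
Solving for nu: nu = 7.13·0.44/11204 = 0.00028 m²/s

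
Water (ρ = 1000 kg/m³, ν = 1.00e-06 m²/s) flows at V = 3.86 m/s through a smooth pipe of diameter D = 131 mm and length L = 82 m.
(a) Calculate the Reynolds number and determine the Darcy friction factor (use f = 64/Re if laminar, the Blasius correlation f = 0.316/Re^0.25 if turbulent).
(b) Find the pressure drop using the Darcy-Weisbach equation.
(a) Re = V·D/ν = 3.86·0.131/1.00e-06 = 505660 → turbulent (Re > 4000); f = 0.316/Re^0.25 = 0.316/505660^0.25 = 0.01185 (Blasius is strictly valid for Re ≲ 1e5; used here as the smooth-pipe estimate the problem specifies)
(b) Darcy-Weisbach: ΔP = f·(L/D)·½ρV²/1000 = 0.01185·(82/0.131)·½·1000·3.86²/1000 = 55.26 kPa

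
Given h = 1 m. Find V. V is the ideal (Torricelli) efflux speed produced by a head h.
Formula: V = \sqrt{2 g h}
V = √(2·9.81·1) = 4.429 m/s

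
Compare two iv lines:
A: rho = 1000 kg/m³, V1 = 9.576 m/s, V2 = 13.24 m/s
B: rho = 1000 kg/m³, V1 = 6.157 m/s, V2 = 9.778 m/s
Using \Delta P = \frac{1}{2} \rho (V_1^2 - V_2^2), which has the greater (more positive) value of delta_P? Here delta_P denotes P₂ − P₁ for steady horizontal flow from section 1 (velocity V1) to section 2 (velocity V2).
delta_P(A) = -41.8 kPa, delta_P(B) = -28.85 kPa. Answer: B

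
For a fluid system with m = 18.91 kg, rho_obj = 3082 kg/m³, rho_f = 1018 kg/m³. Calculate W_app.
Formula: W_{app} = mg\left(1 - \frac{\rho_f}{\rho_{obj}}\right)
W_app = 18.91·9.81·(1 − 1018/3082) = 124.2 N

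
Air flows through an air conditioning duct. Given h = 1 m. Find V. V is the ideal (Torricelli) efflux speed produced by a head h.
Formula: V = \sqrt{2 g h}
V = √(2·9.81·1) = 4.429 m/s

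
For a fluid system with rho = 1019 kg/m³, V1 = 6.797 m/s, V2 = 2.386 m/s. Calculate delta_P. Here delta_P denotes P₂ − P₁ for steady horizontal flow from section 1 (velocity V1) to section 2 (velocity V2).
Formula: \Delta P = \frac{1}{2} \rho (V_1^2 - V_2^2)
delta_P = 0.5·1019·(6.797² − 2.386²)/1000 = 20.64 kPa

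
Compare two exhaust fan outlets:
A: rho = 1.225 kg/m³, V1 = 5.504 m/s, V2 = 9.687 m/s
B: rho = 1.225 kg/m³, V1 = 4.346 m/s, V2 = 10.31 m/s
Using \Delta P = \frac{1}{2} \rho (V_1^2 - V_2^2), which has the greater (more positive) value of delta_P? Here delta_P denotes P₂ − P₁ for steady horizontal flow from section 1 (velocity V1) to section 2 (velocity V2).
delta_P(A) = -0.03892 kPa, delta_P(B) = -0.05354 kPa. Answer: A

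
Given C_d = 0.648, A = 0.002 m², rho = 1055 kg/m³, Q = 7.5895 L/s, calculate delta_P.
Formula: Q = C_d A \sqrt{\frac{2 \Delta P}{\rho}}
Substituting knowns: 7.5895 = 0.648·0.002·√(2·(delta_P·1000)/1055)·1000
Solving for delta_P: delta_P = ((7.5895/1000)/(0.648·0.002))²·1055/2/1000 = 18.09 kPa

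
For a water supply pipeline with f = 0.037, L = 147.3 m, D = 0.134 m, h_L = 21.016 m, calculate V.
Formula: h_L = f \frac{L}{D} \frac{V^2}{2g}
Substituting knowns: 21.016 = 0.037·(147.3/0.134)·V²/(2·9.81)
Solving for V: V = √(21.016·2·9.81/(0.037·(147.3/0.134))) = 3.184 m/s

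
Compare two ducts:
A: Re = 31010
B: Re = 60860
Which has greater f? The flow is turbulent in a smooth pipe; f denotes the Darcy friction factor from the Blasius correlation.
f(A) = 0.02381, f(B) = 0.02012. Answer: A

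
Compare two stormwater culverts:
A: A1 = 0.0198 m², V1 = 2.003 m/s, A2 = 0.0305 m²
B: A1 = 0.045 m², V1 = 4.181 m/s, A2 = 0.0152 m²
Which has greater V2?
V2(A) = 1.3 m/s, V2(B) = 12.38 m/s. Answer: B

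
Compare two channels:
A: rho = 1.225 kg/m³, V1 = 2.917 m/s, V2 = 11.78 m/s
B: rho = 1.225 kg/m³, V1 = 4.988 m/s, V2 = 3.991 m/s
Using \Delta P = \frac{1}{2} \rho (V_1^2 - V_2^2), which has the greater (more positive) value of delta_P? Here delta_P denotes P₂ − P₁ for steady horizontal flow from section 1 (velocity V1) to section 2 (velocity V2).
delta_P(A) = -0.07978 kPa, delta_P(B) = 0.005483 kPa. Answer: B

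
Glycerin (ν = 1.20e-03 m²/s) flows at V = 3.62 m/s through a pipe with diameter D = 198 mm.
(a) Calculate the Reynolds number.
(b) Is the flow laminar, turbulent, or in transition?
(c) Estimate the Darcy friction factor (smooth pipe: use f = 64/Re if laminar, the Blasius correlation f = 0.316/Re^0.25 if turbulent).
(a) Re = V·D/ν = 3.62·0.198/1.20e-03 = 597.3
(b) Flow regime: laminar (Re < 2300)
(c) Friction factor: f = 64/Re = 64/597.3 = 0.1071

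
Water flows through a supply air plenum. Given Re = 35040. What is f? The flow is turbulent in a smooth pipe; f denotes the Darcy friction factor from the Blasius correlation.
Formula: f = \frac{0.316}{Re^{0.25}}
f = 0.316/35040^0.25 = 0.0231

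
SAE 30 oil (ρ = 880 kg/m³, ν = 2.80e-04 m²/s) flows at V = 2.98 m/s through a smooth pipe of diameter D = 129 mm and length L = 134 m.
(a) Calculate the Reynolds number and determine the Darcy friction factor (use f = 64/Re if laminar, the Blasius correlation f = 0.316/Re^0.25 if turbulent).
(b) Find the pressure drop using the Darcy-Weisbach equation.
(a) Re = V·D/ν = 2.98·0.129/2.80e-04 = 1372.9 → laminar (Re < 2300); f = 64/Re = 64/1372.9 = 0.046617
(b) Darcy-Weisbach: ΔP = f·(L/D)·½ρV²/1000 = 0.046617·(134/0.129)·½·880·2.98²/1000 = 189.2 kPa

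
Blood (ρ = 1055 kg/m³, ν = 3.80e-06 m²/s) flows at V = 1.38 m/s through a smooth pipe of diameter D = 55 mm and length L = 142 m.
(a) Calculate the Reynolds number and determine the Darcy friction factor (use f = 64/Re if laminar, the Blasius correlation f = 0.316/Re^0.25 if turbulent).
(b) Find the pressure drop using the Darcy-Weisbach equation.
(a) Re = V·D/ν = 1.38·0.055/3.80e-06 = 19974 → turbulent (Re > 4000); f = 0.316/Re^0.25 = 0.316/19974^0.25 = 0.026581
(b) Darcy-Weisbach: ΔP = f·(L/D)·½ρV²/1000 = 0.026581·(142/0.055)·½·1055·1.38²/1000 = 68.94 kPa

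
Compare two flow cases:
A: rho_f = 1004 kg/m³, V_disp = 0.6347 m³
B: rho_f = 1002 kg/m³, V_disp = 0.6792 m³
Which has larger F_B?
F_B(A) = 6251 N, F_B(B) = 6676 N. Answer: B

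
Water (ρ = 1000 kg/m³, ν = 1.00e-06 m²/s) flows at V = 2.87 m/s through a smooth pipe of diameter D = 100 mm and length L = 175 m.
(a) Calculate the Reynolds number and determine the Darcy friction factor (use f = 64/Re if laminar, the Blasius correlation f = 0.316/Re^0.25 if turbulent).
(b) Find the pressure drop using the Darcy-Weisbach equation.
(a) Re = V·D/ν = 2.87·0.1/1.00e-06 = 287000 → turbulent (Re > 4000); f = 0.316/Re^0.25 = 0.316/287000^0.25 = 0.013653 (Blasius is strictly valid for Re ≲ 1e5; used here as the smooth-pipe estimate the problem specifies)
(b) Darcy-Weisbach: ΔP = f·(L/D)·½ρV²/1000 = 0.013653·(175/0.100)·½·1000·2.87²/1000 = 98.4 kPa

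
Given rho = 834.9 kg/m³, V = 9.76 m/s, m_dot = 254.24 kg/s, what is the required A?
Formula: \dot{m} = \rho A V
Substituting knowns: 254.24 = 834.9·A·9.76
Solving for A: A = 254.24/(834.9·9.76) = 0.0312 m²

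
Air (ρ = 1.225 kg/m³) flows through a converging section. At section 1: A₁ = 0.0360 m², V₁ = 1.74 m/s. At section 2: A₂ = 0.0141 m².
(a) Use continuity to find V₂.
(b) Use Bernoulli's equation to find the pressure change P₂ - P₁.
(a) Continuity: A₁V₁=A₂V₂ -> V₂=A₁V₁/A₂=0.0360*1.74/0.0141=4.44 m/s
(b) Bernoulli: P₂-P₁=0.5*rho*(V₁^2-V₂^2)/1000=0.5*1.225*(1.74^2-4.44^2)/1000=-0.01022 kPa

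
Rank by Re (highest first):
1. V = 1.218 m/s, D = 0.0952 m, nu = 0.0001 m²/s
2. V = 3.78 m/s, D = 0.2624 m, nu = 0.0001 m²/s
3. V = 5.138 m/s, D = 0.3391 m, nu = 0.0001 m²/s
Case 1: Re = 1160
Case 2: Re = 9919
Case 3: Re = 17423
Ranking (highest first): 3, 2, 1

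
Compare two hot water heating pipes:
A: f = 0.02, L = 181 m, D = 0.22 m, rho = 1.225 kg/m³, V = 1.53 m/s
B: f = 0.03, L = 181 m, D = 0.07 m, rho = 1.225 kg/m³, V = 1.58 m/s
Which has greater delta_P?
delta_P(A) = 0.02359 kPa, delta_P(B) = 0.1186 kPa. Answer: B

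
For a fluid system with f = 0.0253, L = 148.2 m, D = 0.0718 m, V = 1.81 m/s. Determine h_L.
Formula: h_L = f \frac{L}{D} \frac{V^2}{2g}
h_L = 0.0253·(148.2/0.0718)·1.81²/(2·9.81) = 8.72 m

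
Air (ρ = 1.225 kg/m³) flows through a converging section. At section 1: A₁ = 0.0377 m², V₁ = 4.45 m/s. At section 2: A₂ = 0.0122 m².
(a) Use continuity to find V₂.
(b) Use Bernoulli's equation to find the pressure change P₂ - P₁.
(a) Continuity: A₁V₁=A₂V₂ -> V₂=A₁V₁/A₂=0.0377*4.45/0.0122=13.75 m/s
(b) Bernoulli: P₂-P₁=0.5*rho*(V₁^2-V₂^2)/1000=0.5*1.225*(4.45^2-13.75^2)/1000=-0.1037 kPa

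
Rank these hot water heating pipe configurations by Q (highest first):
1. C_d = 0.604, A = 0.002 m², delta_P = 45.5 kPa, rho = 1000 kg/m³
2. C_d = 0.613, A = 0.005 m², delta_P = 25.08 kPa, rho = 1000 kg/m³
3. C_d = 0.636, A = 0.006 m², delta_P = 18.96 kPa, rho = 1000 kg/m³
Case 1: Q = 11.52 L/s
Case 2: Q = 21.71 L/s
Case 3: Q = 23.5 L/s
Ranking (highest first): 3, 2, 1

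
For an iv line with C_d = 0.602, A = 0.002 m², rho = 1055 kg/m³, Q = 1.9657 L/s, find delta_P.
Formula: Q = C_d A \sqrt{\frac{2 \Delta P}{\rho}}
Substituting knowns: 1.9657 = 0.602·0.002·√(2·(delta_P·1000)/1055)·1000
Solving for delta_P: delta_P = ((1.9657/1000)/(0.602·0.002))²·1055/2/1000 = 1.406 kPa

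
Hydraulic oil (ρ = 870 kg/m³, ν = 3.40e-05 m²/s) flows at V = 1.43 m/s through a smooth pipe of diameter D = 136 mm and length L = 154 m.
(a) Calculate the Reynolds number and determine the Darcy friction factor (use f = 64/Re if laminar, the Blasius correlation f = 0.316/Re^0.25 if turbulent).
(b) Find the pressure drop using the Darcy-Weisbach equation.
(a) Re = V·D/ν = 1.43·0.136/3.40e-05 = 5720 → turbulent (Re > 4000); f = 0.316/Re^0.25 = 0.316/5720^0.25 = 0.036336
(b) Darcy-Weisbach: ΔP = f·(L/D)·½ρV²/1000 = 0.036336·(154/0.136)·½·870·1.43²/1000 = 36.6 kPa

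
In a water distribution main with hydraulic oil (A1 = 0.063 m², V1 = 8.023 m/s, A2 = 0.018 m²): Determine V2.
Formula: V_2 = \frac{A_1 V_1}{A_2}
V2 = 0.063·8.023/0.018 = 28.08 m/s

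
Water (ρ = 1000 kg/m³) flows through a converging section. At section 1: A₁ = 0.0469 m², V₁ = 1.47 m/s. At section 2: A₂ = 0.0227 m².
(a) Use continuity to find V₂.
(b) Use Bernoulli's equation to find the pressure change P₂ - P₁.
(a) Continuity: A₁V₁=A₂V₂ -> V₂=A₁V₁/A₂=0.0469*1.47/0.0227=3.04 m/s
(b) Bernoulli: P₂-P₁=0.5*rho*(V₁^2-V₂^2)/1000=0.5*1000*(1.47^2-3.04^2)/1000=-3.54 kPa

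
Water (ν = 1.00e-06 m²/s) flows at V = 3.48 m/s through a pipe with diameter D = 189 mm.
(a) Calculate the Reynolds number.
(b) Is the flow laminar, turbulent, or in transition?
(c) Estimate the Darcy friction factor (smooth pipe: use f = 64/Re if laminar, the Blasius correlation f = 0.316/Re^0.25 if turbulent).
(a) Re = V·D/ν = 3.48·0.189/1.00e-06 = 657720
(b) Flow regime: turbulent (Re > 4000)
(c) Friction factor: f = 0.316/Re^0.25 = 0.316/657720^0.25 = 0.0111 (Blasius is strictly valid for Re ≲ 1e5; used here as the smooth-pipe estimate the problem specifies)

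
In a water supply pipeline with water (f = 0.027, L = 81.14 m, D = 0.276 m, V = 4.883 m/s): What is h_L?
Formula: h_L = f \frac{L}{D} \frac{V^2}{2g}
h_L = 0.027·(81.14/0.276)·4.883²/(2·9.81) = 9.646 m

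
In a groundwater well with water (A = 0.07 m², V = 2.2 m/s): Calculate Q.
Formula: Q = A V
Q = 0.07·2.2·1000 = 154 L/s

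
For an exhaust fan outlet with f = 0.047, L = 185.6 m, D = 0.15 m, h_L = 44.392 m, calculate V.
Formula: h_L = f \frac{L}{D} \frac{V^2}{2g}
Substituting knowns: 44.392 = 0.047·(185.6/0.15)·V²/(2·9.81)
Solving for V: V = √(44.392·2·9.81/(0.047·(185.6/0.15))) = 3.87 m/s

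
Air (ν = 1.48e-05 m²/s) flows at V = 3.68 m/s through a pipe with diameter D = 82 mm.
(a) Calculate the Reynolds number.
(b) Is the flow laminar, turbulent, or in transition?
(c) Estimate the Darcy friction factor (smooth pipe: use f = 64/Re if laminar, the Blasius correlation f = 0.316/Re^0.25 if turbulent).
(a) Re = V·D/ν = 3.68·0.082/1.48e-05 = 20389
(b) Flow regime: turbulent (Re > 4000)
(c) Friction factor: f = 0.316/Re^0.25 = 0.316/20389^0.25 = 0.02644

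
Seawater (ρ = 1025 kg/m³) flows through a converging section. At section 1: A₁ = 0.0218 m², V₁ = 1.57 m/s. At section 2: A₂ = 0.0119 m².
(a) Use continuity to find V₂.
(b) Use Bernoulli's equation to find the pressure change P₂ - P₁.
(a) Continuity: A₁V₁=A₂V₂ -> V₂=A₁V₁/A₂=0.0218*1.57/0.0119=2.88 m/s
(b) Bernoulli: P₂-P₁=0.5*rho*(V₁^2-V₂^2)/1000=0.5*1025*(1.57^2-2.88^2)/1000=-2.988 kPa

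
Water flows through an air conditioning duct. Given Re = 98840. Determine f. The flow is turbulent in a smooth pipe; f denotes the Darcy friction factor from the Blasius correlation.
Formula: f = \frac{0.316}{Re^{0.25}}
f = 0.316/98840^0.25 = 0.01782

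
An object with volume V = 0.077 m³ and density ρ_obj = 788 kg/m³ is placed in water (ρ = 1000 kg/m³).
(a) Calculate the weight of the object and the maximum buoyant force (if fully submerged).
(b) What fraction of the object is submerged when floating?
(a) W=rho_obj*g*V=788*9.81*0.077=595.2 N; F_B(max)=rho*g*V=1000*9.81*0.077=755.4 N
(b) Floating fraction=rho_obj/rho=788/1000=0.788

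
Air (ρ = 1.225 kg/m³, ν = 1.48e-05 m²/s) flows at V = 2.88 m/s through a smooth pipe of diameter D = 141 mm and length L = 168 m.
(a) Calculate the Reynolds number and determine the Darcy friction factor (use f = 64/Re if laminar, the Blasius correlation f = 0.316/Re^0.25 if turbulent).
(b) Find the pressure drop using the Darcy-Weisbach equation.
(a) Re = V·D/ν = 2.88·0.141/1.48e-05 = 27438 → turbulent (Re > 4000); f = 0.316/Re^0.25 = 0.316/27438^0.25 = 0.024553
(b) Darcy-Weisbach: ΔP = f·(L/D)·½ρV²/1000 = 0.024553·(168/0.141)·½·1.225·2.88²/1000 = 0.1486 kPa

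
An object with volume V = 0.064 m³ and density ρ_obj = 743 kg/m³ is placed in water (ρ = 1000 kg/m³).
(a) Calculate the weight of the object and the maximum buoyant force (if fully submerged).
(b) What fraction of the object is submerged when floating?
(a) W=rho_obj*g*V=743*9.81*0.064=466.5 N; F_B(max)=rho*g*V=1000*9.81*0.064=627.8 N
(b) Floating fraction=rho_obj/rho=743/1000=0.743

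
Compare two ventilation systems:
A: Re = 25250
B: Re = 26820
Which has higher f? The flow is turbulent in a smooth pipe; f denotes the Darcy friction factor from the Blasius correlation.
f(A) = 0.02507, f(B) = 0.02469. Answer: A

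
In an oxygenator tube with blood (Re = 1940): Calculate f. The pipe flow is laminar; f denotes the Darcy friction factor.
Formula: f = \frac{64}{Re}
f = 64/1940 = 0.03299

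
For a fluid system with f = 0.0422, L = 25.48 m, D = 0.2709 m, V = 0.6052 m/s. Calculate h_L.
Formula: h_L = f \frac{L}{D} \frac{V^2}{2g}
h_L = 0.0422·(25.48/0.2709)·0.6052²/(2·9.81) = 0.0741 m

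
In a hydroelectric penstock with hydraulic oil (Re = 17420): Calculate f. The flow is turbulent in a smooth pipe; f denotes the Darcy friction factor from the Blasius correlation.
Formula: f = \frac{0.316}{Re^{0.25}}
f = 0.316/17420^0.25 = 0.02751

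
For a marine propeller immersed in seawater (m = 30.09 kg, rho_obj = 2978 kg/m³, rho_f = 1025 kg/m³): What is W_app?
Formula: W_{app} = mg\left(1 - \frac{\rho_f}{\rho_{obj}}\right)
W_app = 30.09·9.81·(1 − 1025/2978) = 193.6 N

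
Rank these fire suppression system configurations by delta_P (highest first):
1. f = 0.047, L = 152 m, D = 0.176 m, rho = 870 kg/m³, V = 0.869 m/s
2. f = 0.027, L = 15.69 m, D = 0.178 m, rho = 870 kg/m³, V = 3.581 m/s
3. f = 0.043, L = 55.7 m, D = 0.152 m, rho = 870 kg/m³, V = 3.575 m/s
Case 1: delta_P = 13.33 kPa
Case 2: delta_P = 13.28 kPa
Case 3: delta_P = 87.6 kPa
Ranking (highest first): 3, 1, 2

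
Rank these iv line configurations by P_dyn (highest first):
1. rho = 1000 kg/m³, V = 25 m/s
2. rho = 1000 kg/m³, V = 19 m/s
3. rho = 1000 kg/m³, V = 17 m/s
Case 1: P_dyn = 312.5 kPa
Case 2: P_dyn = 180.5 kPa
Case 3: P_dyn = 144.5 kPa
Ranking (highest first): 1, 2, 3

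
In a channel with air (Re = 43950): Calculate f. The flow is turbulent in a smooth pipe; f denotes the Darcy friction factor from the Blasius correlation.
Formula: f = \frac{0.316}{Re^{0.25}}
f = 0.316/43950^0.25 = 0.02182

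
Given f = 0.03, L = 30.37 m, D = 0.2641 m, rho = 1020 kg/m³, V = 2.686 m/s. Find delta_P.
Formula: \Delta P = f \frac{L}{D} \frac{\rho V^2}{2}
delta_P = 0.03·(30.37/0.2641)·0.5·1020·2.686²/1000 = 12.69 kPa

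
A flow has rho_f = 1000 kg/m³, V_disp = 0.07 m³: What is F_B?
Formula: F_B = \rho_f g V_{disp}
F_B = 1000·9.81·0.07 = 686.7 N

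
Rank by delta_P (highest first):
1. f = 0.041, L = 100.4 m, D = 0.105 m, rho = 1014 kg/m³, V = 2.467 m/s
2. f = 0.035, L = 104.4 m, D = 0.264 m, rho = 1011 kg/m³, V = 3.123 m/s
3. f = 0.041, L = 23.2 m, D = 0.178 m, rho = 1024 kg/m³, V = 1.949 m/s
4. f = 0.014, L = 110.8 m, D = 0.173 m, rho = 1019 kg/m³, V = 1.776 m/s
Case 1: delta_P = 121 kPa
Case 2: delta_P = 68.24 kPa
Case 3: delta_P = 10.39 kPa
Case 4: delta_P = 14.41 kPa
Ranking (highest first): 1, 2, 4, 3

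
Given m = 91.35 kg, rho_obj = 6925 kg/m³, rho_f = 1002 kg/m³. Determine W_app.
Formula: W_{app} = mg\left(1 - \frac{\rho_f}{\rho_{obj}}\right)
W_app = 91.35·9.81·(1 − 1002/6925) = 766.5 N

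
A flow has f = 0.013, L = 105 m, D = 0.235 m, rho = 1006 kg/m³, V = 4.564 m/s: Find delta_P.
Formula: \Delta P = f \frac{L}{D} \frac{\rho V^2}{2}
delta_P = 0.013·(105/0.235)·0.5·1006·4.564²/1000 = 60.86 kPa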